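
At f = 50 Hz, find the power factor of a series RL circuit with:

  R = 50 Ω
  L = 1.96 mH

Step 1 — Angular frequency: ω = 2π·f = 2π·50 = 314.2 rad/s.
Step 2 — Component impedances:
  R: Z = R = 50 Ω
  L: Z = jωL = j·314.2·0.00196 = 0 + j0.6158 Ω
Step 3 — Series combination: Z_total = R + L = 50 + j0.6158 Ω = 50∠0.7° Ω.
Step 4 — Power factor: PF = cos(φ) = Re(Z)/|Z| = 50/50.004 = 0.9999.
Step 5 — Type: Im(Z) = 0.6158 ⇒ lagging (phase φ = 0.7°).

PF = 0.9999 (lagging, φ = 0.7°)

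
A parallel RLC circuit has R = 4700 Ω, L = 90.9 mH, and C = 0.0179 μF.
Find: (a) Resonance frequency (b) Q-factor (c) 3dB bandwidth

Step 1 — Resonance: ω₀ = 1/√(LC) = 1/√(0.0909·1.79e-08) = 2.479e+04 rad/s.
Step 2 — f₀ = ω₀/(2π) = 3946 Hz.
Step 3 — Parallel Q: Q = R/(ω₀L) = 4700/(2.479e+04·0.0909) = 2.086.
Step 4 — Bandwidth: Δω = ω₀/Q = 1.189e+04 rad/s; BW = Δω/(2π) = 1892 Hz.

(a) f₀ = 3946 Hz  (b) Q = 2.086  (c) BW = 1892 Hz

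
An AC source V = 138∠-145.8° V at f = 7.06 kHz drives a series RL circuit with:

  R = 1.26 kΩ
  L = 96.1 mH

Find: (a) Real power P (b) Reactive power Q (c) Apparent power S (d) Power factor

Step 1 — Angular frequency: ω = 2π·f = 2π·7060 = 4.436e+04 rad/s.
Step 2 — Component impedances:
  R: Z = R = 1260 Ω
  L: Z = jωL = j·4.436e+04·0.0961 = 0 + j4263 Ω
Step 3 — Series combination: Z_total = R + L = 1260 + j4263 Ω = 4445∠73.5° Ω.
Step 4 — Source phasor: V = 138∠-145.8° V = -114.1 - j77.57 V.
Step 5 — Current: I = V / Z = -0.02401 + j0.01968 A = 0.03104∠140.7° A.
Step 6 — Complex power: S = V·I* = 1.214 + j4.108 VA.
Step 7 — Real power: P = Re(S) = 1.214 W.
Step 8 — Reactive power: Q = Im(S) = 4.108 VAR.
Step 9 — Apparent power: |S| = 4.284 VA.
Step 10 — Power factor: PF = P/|S| = 0.2834 (lagging).

(a) P = 1.214 W  (b) Q = 4.108 VAR  (c) S = 4.284 VA  (d) PF = 0.2834 (lagging)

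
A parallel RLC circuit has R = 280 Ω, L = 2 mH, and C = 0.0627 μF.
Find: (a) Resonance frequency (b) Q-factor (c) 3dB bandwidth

Step 1 — Resonance: ω₀ = 1/√(LC) = 1/√(0.002·6.27e-08) = 8.93e+04 rad/s.
Step 2 — f₀ = ω₀/(2π) = 1.421e+04 Hz.
Step 3 — Parallel Q: Q = R/(ω₀L) = 280/(8.93e+04·0.002) = 1.568.
Step 4 — Bandwidth: Δω = ω₀/Q = 5.696e+04 rad/s; BW = Δω/(2π) = 9066 Hz.

(a) f₀ = 1.421e+04 Hz  (b) Q = 1.568  (c) BW = 9066 Hz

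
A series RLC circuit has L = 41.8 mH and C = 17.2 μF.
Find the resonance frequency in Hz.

Step 1 — Resonance condition Im(Z)=0 gives ω₀ = 1/√(LC).
Step 2 — ω₀ = 1/√(0.0418·1.72e-05) = 1179 rad/s.
Step 3 — f₀ = ω₀/(2π) = 187.7 Hz.

f₀ = 187.7 Hz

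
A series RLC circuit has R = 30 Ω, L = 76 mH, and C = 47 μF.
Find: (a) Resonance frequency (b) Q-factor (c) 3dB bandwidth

Step 1 — Resonance: ω₀ = 1/√(LC) = 1/√(0.076·4.7e-05) = 529.1 rad/s.
Step 2 — f₀ = ω₀/(2π) = 84.21 Hz.
Step 3 — Series Q: Q = ω₀L/R = 529.1·0.076/30 = 1.34.
Step 4 — Bandwidth: Δω = ω₀/Q = 394.7 rad/s; BW = Δω/(2π) = 62.82 Hz.

(a) f₀ = 84.21 Hz  (b) Q = 1.34  (c) BW = 62.82 Hz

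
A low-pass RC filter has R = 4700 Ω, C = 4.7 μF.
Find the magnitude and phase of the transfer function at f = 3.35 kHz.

Step 1 — Angular frequency: ω = 2π·3350 = 2.105e+04 rad/s.
Step 2 — Transfer function: H(jω) = 1/(1 + jωRC).
Step 3 — Denominator: 1 + jωRC = 1 + j·2.105e+04·4700·4.7e-06 = 1 + j465.
Step 4 — H = 4.625e-06 - j0.002151.
Step 5 — Magnitude: |H| = 0.002151 (-53.3 dB); phase: φ = -89.9°.

|H| = 0.002151 (-53.3 dB), φ = -89.9°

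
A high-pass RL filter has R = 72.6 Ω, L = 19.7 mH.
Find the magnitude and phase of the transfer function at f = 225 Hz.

Step 1 — Angular frequency: ω = 2π·225 = 1414 rad/s.
Step 2 — Transfer function: H(jω) = jωL/(R + jωL).
Step 3 — Numerator jωL = j·27.85; denominator R + jωL = 72.6 + j27.85.
Step 4 — H = 0.1283 + j0.3344.
Step 5 — Magnitude: |H| = 0.3582 (-8.9 dB); phase: φ = 69.0°.

|H| = 0.3582 (-8.9 dB), φ = 69.0°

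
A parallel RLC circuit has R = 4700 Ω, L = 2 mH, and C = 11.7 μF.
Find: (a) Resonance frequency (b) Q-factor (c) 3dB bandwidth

Step 1 — Resonance: ω₀ = 1/√(LC) = 1/√(0.002·1.17e-05) = 6537 rad/s.
Step 2 — f₀ = ω₀/(2π) = 1040 Hz.
Step 3 — Parallel Q: Q = R/(ω₀L) = 4700/(6537·0.002) = 359.5.
Step 4 — Bandwidth: Δω = ω₀/Q = 18.19 rad/s; BW = Δω/(2π) = 2.894 Hz.

(a) f₀ = 1040 Hz  (b) Q = 359.5  (c) BW = 2.894 Hz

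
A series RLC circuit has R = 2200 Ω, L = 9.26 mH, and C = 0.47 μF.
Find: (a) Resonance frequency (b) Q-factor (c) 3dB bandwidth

Step 1 — Resonance: ω₀ = 1/√(LC) = 1/√(0.00926·4.7e-07) = 1.516e+04 rad/s.
Step 2 — f₀ = ω₀/(2π) = 2412 Hz.
Step 3 — Series Q: Q = ω₀L/R = 1.516e+04·0.00926/2200 = 0.0638.
Step 4 — Bandwidth: Δω = ω₀/Q = 2.376e+05 rad/s; BW = Δω/(2π) = 3.781e+04 Hz.

(a) f₀ = 2412 Hz  (b) Q = 0.0638  (c) BW = 3.781e+04 Hz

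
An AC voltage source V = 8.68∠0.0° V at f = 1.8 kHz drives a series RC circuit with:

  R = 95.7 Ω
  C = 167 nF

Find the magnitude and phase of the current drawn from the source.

Step 1 — Angular frequency: ω = 2π·f = 2π·1800 = 1.131e+04 rad/s.
Step 2 — Component impedances:
  R: Z = R = 95.7 Ω
  C: Z = 1/(jωC) = -j/(ω·C) = 0 - j529.5 Ω
Step 3 — Series combination: Z_total = R + C = 95.7 - j529.5 Ω = 538∠-79.8° Ω.
Step 4 — Source phasor: V = 8.68∠0.0° V = 8.68 V.
Step 5 — Ohm's law: I = V / Z_total = (8.68) / (95.7 - j529.5) = 0.00287 + j0.01588 A.
Step 6 — Convert to polar: |I| = 0.01613 A, ∠I = 79.8°.

I = 0.01613∠79.8° A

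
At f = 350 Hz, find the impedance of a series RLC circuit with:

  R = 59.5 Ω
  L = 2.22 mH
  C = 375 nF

Step 1 — Angular frequency: ω = 2π·f = 2π·350 = 2199 rad/s.
Step 2 — Component impedances:
  R: Z = R = 59.5 Ω
  L: Z = jωL = j·2199·0.00222 = 0 + j4.882 Ω
  C: Z = 1/(jωC) = -j/(ω·C) = 0 - j1213 Ω
Step 3 — Series combination: Z_total = R + L + C = 59.5 - j1208 Ω = 1209∠-87.2° Ω.

Z = 59.5 - j1208 Ω = 1209∠-87.2° Ω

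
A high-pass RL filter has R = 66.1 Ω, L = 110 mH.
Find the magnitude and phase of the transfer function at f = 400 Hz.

Step 1 — Angular frequency: ω = 2π·400 = 2513 rad/s.
Step 2 — Transfer function: H(jω) = jωL/(R + jωL).
Step 3 — Numerator jωL = j·276.5; denominator R + jωL = 66.1 + j276.5.
Step 4 — H = 0.9459 + j0.2262.
Step 5 — Magnitude: |H| = 0.9726 (-0.2 dB); phase: φ = 13.4°.

|H| = 0.9726 (-0.2 dB), φ = 13.4°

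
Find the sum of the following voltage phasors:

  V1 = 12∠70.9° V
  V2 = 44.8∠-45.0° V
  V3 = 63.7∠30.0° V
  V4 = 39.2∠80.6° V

Step 1 — Convert each phasor to rectangular form:
  V1 = 12·(cos(70.9°) + j·sin(70.9°)) = 3.927 + j11.34 V
  V2 = 44.8·(cos(-45.0°) + j·sin(-45.0°)) = 31.68 - j31.68 V
  V3 = 63.7·(cos(30.0°) + j·sin(30.0°)) = 55.17 + j31.85 V
  V4 = 39.2·(cos(80.6°) + j·sin(80.6°)) = 6.402 + j38.67 V
Step 2 — Sum components: V_total = 97.17 + j50.18 V.
Step 3 — Convert to polar: |V_total| = 109.4 V, ∠V_total = 27.3°.

V_total = 109.4∠27.3° V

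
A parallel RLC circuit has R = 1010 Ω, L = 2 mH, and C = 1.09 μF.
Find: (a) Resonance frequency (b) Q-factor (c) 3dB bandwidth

Step 1 — Resonance: ω₀ = 1/√(LC) = 1/√(0.002·1.09e-06) = 2.142e+04 rad/s.
Step 2 — f₀ = ω₀/(2π) = 3409 Hz.
Step 3 — Parallel Q: Q = R/(ω₀L) = 1010/(2.142e+04·0.002) = 23.58.
Step 4 — Bandwidth: Δω = ω₀/Q = 908.3 rad/s; BW = Δω/(2π) = 144.6 Hz.

(a) f₀ = 3409 Hz  (b) Q = 23.58  (c) BW = 144.6 Hz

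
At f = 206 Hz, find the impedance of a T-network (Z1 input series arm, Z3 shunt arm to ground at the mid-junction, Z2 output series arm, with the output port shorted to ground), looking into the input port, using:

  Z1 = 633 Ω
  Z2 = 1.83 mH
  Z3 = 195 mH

Step 1 — Angular frequency: ω = 2π·f = 2π·206 = 1294 rad/s.
Step 2 — Component impedances:
  Z1: Z = R = 633 Ω
  Z2: Z = jωL = j·1294·0.00183 = 0 + j2.369 Ω
  Z3: Z = jωL = j·1294·0.195 = 0 + j252.4 Ω
Step 3 — With the output port shorted to ground, the output series arm Z2 runs from the junction to ground; the shunt arm Z3 also runs from the junction to ground. They appear in parallel: Z3 || Z2 = 0 + j2.347 Ω.
Step 4 — Series with input arm Z1: Z_in = Z1 + (Z3 || Z2) = 633 + j2.347 Ω = 633∠0.2° Ω.

Z = 633 + j2.347 Ω = 633∠0.2° Ω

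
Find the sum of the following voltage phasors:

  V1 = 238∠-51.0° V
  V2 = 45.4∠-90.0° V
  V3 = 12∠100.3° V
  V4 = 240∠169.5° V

Step 1 — Convert each phasor to rectangular form:
  V1 = 238·(cos(-51.0°) + j·sin(-51.0°)) = 149.8 - j185 V
  V2 = 45.4·(cos(-90.0°) + j·sin(-90.0°)) = 0 - j45.4 V
  V3 = 12·(cos(100.3°) + j·sin(100.3°)) = -2.146 + j11.81 V
  V4 = 240·(cos(169.5°) + j·sin(169.5°)) = -236 + j43.74 V
Step 2 — Sum components: V_total = -88.35 - j174.8 V.
Step 3 — Convert to polar: |V_total| = 195.9 V, ∠V_total = -116.8°.

V_total = 195.9∠-116.8° V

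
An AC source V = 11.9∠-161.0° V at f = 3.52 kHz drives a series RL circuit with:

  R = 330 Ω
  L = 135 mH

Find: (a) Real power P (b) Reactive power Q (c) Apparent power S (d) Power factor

Step 1 — Angular frequency: ω = 2π·f = 2π·3520 = 2.212e+04 rad/s.
Step 2 — Component impedances:
  R: Z = R = 330 Ω
  L: Z = jωL = j·2.212e+04·0.135 = 0 + j2986 Ω
Step 3 — Series combination: Z_total = R + L = 330 + j2986 Ω = 3004∠83.7° Ω.
Step 4 — Source phasor: V = 11.9∠-161.0° V = -11.25 - j3.874 V.
Step 5 — Current: I = V / Z = -0.001693 + j0.003581 A = 0.003961∠115.3° A.
Step 6 — Complex power: S = V·I* = 0.005179 + j0.04686 VA.
Step 7 — Real power: P = Re(S) = 0.005179 W.
Step 8 — Reactive power: Q = Im(S) = 0.04686 VAR.
Step 9 — Apparent power: |S| = 0.04714 VA.
Step 10 — Power factor: PF = P/|S| = 0.1099 (lagging).

(a) P = 0.005179 W  (b) Q = 0.04686 VAR  (c) S = 0.04714 VA  (d) PF = 0.1099 (lagging)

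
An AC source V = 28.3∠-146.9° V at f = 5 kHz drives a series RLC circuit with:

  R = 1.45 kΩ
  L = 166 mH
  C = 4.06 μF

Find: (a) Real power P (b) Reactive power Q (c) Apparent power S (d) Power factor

Step 1 — Angular frequency: ω = 2π·f = 2π·5000 = 3.142e+04 rad/s.
Step 2 — Component impedances:
  R: Z = R = 1450 Ω
  L: Z = jωL = j·3.142e+04·0.166 = 0 + j5215 Ω
  C: Z = 1/(jωC) = -j/(ω·C) = 0 - j7.84 Ω
Step 3 — Series combination: Z_total = R + L + C = 1450 + j5207 Ω = 5405∠74.4° Ω.
Step 4 — Source phasor: V = 28.3∠-146.9° V = -23.71 - j15.45 V.
Step 5 — Current: I = V / Z = -0.003931 + j0.003458 A = 0.005236∠138.7° A.
Step 6 — Complex power: S = V·I* = 0.03975 + j0.1427 VA.
Step 7 — Real power: P = Re(S) = 0.03975 W.
Step 8 — Reactive power: Q = Im(S) = 0.1427 VAR.
Step 9 — Apparent power: |S| = 0.1482 VA.
Step 10 — Power factor: PF = P/|S| = 0.2683 (lagging).

(a) P = 0.03975 W  (b) Q = 0.1427 VAR  (c) S = 0.1482 VA  (d) PF = 0.2683 (lagging)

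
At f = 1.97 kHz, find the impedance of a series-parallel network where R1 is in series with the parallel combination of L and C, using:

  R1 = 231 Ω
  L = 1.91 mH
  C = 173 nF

Step 1 — Angular frequency: ω = 2π·f = 2π·1970 = 1.238e+04 rad/s.
Step 2 — Component impedances:
  R1: Z = R = 231 Ω
  L: Z = jωL = j·1.238e+04·0.00191 = 0 + j23.64 Ω
  C: Z = 1/(jωC) = -j/(ω·C) = 0 - j467 Ω
Step 3 — Parallel branch: L || C = 1/(1/L + 1/C) = 0 + j24.9 Ω.
Step 4 — Series with R1: Z_total = R1 + (L || C) = 231 + j24.9 Ω = 232.3∠6.2° Ω.

Z = 231 + j24.9 Ω = 232.3∠6.2° Ω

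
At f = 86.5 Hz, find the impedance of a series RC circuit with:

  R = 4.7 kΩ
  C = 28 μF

Step 1 — Angular frequency: ω = 2π·f = 2π·86.5 = 543.5 rad/s.
Step 2 — Component impedances:
  R: Z = R = 4700 Ω
  C: Z = 1/(jωC) = -j/(ω·C) = 0 - j65.71 Ω
Step 3 — Series combination: Z_total = R + C = 4700 - j65.71 Ω = 4700∠-0.8° Ω.

Z = 4700 - j65.71 Ω = 4700∠-0.8° Ω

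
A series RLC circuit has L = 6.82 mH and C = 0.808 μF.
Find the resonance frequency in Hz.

Step 1 — Resonance condition Im(Z)=0 gives ω₀ = 1/√(LC).
Step 2 — ω₀ = 1/√(0.00682·8.08e-07) = 1.347e+04 rad/s.
Step 3 — f₀ = ω₀/(2π) = 2144 Hz.

f₀ = 2144 Hz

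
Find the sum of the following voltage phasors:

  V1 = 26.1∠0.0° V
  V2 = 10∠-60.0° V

Step 1 — Convert each phasor to rectangular form:
  V1 = 26.1·(cos(0.0°) + j·sin(0.0°)) = 26.1 V
  V2 = 10·(cos(-60.0°) + j·sin(-60.0°)) = 5 - j8.66 V
Step 2 — Sum components: V_total = 31.1 - j8.66 V.
Step 3 — Convert to polar: |V_total| = 32.28 V, ∠V_total = -15.6°.

V_total = 32.28∠-15.6° V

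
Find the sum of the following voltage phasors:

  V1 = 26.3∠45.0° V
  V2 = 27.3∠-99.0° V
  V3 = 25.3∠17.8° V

Step 1 — Convert each phasor to rectangular form:
  V1 = 26.3·(cos(45.0°) + j·sin(45.0°)) = 18.6 + j18.6 V
  V2 = 27.3·(cos(-99.0°) + j·sin(-99.0°)) = -4.271 - j26.96 V
  V3 = 25.3·(cos(17.8°) + j·sin(17.8°)) = 24.09 + j7.734 V
Step 2 — Sum components: V_total = 38.42 - j0.6329 V.
Step 3 — Convert to polar: |V_total| = 38.42 V, ∠V_total = -0.9°.

V_total = 38.42∠-0.9° V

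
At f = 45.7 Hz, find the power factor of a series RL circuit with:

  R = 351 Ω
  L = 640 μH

Step 1 — Angular frequency: ω = 2π·f = 2π·45.7 = 287.1 rad/s.
Step 2 — Component impedances:
  R: Z = R = 351 Ω
  L: Z = jωL = j·287.1·0.00064 = 0 + j0.1838 Ω
Step 3 — Series combination: Z_total = R + L = 351 + j0.1838 Ω = 351∠0.0° Ω.
Step 4 — Power factor: PF = cos(φ) = Re(Z)/|Z| = 351/351 = 1.
Step 5 — Type: Im(Z) = 0.1838 ⇒ lagging (phase φ = 0.0°).

PF = 1 (lagging, φ = 0.0°)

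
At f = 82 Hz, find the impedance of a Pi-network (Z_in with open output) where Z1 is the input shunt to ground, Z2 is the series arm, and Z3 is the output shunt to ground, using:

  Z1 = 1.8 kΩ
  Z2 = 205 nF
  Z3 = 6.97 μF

Step 1 — Angular frequency: ω = 2π·f = 2π·82 = 515.2 rad/s.
Step 2 — Component impedances:
  Z1: Z = R = 1800 Ω
  Z2: Z = 1/(jωC) = -j/(ω·C) = 0 - j9468 Ω
  Z3: Z = 1/(jωC) = -j/(ω·C) = 0 - j278.5 Ω
Step 3 — With open output, the series arm Z2 and the output shunt Z3 appear in series to ground: Z2 + Z3 = 0 - j9746 Ω.
Step 4 — Parallel with input shunt Z1: Z_in = Z1 || (Z2 + Z3) = 1741 - j321.5 Ω = 1770∠-10.5° Ω.

Z = 1741 - j321.5 Ω = 1770∠-10.5° Ω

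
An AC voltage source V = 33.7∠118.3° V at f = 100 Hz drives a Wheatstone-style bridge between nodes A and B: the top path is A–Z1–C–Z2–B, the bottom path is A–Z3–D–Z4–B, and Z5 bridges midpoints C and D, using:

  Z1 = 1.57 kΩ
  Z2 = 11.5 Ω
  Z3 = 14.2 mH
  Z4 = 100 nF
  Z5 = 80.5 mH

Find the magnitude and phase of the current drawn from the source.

Step 1 — Angular frequency: ω = 2π·f = 2π·100 = 628.3 rad/s.
Step 2 — Component impedances:
  Z1: Z = R = 1570 Ω
  Z2: Z = R = 11.5 Ω
  Z3: Z = jωL = j·628.3·0.0142 = 0 + j8.922 Ω
  Z4: Z = 1/(jωC) = -j/(ω·C) = 0 - j1.592e+04 Ω
  Z5: Z = jωL = j·628.3·0.0805 = 0 + j50.58 Ω
Step 3 — Bridge requires nodal analysis (the Z5 bridge couples midpoints C and D, so the two paths cannot be reduced to a simple series/parallel combination). Setting node B to ground and injecting 1 A at node A, the 3-node admittance system at A, C, D solves to V_A = Z_AB = 13.84 + j59.57 Ω = 61.15∠76.9° Ω.
Step 4 — Source phasor: V = 33.7∠118.3° V = -15.98 + j29.67 V.
Step 5 — Ohm's law: I = V / Z_total = (-15.98 + j29.67) / (13.84 + j59.57) = 0.4135 + j0.3643 A.
Step 6 — Convert to polar: |I| = 0.5511 A, ∠I = 41.4°.

I = 0.5511∠41.4° A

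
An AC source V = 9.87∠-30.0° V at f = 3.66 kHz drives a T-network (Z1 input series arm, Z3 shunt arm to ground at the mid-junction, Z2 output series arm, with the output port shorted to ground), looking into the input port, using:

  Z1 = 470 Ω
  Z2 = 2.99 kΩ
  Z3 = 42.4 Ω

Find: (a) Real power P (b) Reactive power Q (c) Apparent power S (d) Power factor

Step 1 — Angular frequency: ω = 2π·f = 2π·3660 = 2.3e+04 rad/s.
Step 2 — Component impedances:
  Z1: Z = R = 470 Ω
  Z2: Z = R = 2990 Ω
  Z3: Z = R = 42.4 Ω
Step 3 — With the output port shorted to ground, the output series arm Z2 runs from the junction to ground; the shunt arm Z3 also runs from the junction to ground. They appear in parallel: Z3 || Z2 = 41.81 Ω.
Step 4 — Series with input arm Z1: Z_in = Z1 + (Z3 || Z2) = 511.8 Ω = 511.8∠0.0° Ω.
Step 5 — Source phasor: V = 9.87∠-30.0° V = 8.548 - j4.935 V.
Step 6 — Current: I = V / Z = 0.0167 - j0.009642 A = 0.01928∠-30.0° A.
Step 7 — Complex power: S = V·I* = 0.1903 VA.
Step 8 — Real power: P = Re(S) = 0.1903 W.
Step 9 — Reactive power: Q = Im(S) = 0 VAR.
Step 10 — Apparent power: |S| = 0.1903 VA.
Step 11 — Power factor: PF = P/|S| = 1 (unity).

(a) P = 0.1903 W  (b) Q = 0 VAR  (c) S = 0.1903 VA  (d) PF = 1 (unity)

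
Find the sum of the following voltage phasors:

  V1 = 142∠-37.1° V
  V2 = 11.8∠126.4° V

Step 1 — Convert each phasor to rectangular form:
  V1 = 142·(cos(-37.1°) + j·sin(-37.1°)) = 113.3 - j85.66 V
  V2 = 11.8·(cos(126.4°) + j·sin(126.4°)) = -7.002 + j9.498 V
Step 2 — Sum components: V_total = 106.3 - j76.16 V.
Step 3 — Convert to polar: |V_total| = 130.7 V, ∠V_total = -35.6°.

V_total = 130.7∠-35.6° V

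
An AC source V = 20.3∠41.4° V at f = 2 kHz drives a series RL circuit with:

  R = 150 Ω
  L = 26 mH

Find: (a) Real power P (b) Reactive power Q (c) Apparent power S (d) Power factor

Step 1 — Angular frequency: ω = 2π·f = 2π·2000 = 1.257e+04 rad/s.
Step 2 — Component impedances:
  R: Z = R = 150 Ω
  L: Z = jωL = j·1.257e+04·0.026 = 0 + j326.7 Ω
Step 3 — Series combination: Z_total = R + L = 150 + j326.7 Ω = 359.5∠65.3° Ω.
Step 4 — Source phasor: V = 20.3∠41.4° V = 15.23 + j13.42 V.
Step 5 — Current: I = V / Z = 0.05161 - j0.02291 A = 0.05647∠-23.9° A.
Step 6 — Complex power: S = V·I* = 0.4782 + j1.042 VA.
Step 7 — Real power: P = Re(S) = 0.4782 W.
Step 8 — Reactive power: Q = Im(S) = 1.042 VAR.
Step 9 — Apparent power: |S| = 1.146 VA.
Step 10 — Power factor: PF = P/|S| = 0.4172 (lagging).

(a) P = 0.4782 W  (b) Q = 1.042 VAR  (c) S = 1.146 VA  (d) PF = 0.4172 (lagging)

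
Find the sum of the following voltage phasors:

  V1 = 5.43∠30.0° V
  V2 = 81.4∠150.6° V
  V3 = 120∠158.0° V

Step 1 — Convert each phasor to rectangular form:
  V1 = 5.43·(cos(30.0°) + j·sin(30.0°)) = 4.703 + j2.715 V
  V2 = 81.4·(cos(150.6°) + j·sin(150.6°)) = -70.92 + j39.96 V
  V3 = 120·(cos(158.0°) + j·sin(158.0°)) = -111.3 + j44.95 V
Step 2 — Sum components: V_total = -177.5 + j87.63 V.
Step 3 — Convert to polar: |V_total| = 197.9 V, ∠V_total = 153.7°.

V_total = 197.9∠153.7° V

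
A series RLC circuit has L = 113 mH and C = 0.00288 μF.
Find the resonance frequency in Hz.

Step 1 — Resonance condition Im(Z)=0 gives ω₀ = 1/√(LC).
Step 2 — ω₀ = 1/√(0.113·2.88e-09) = 5.543e+04 rad/s.
Step 3 — f₀ = ω₀/(2π) = 8822 Hz.

f₀ = 8822 Hz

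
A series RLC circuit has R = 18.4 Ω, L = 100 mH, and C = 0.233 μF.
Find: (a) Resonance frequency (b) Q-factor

Step 1 — Resonance condition Im(Z)=0 gives ω₀ = 1/√(LC).
Step 2 — ω₀ = 1/√(0.1·2.33e-07) = 6551 rad/s.
Step 3 — f₀ = ω₀/(2π) = 1043 Hz.
Step 4 — Series Q: Q = ω₀L/R = 6551·0.1/18.4 = 35.6.

(a) f₀ = 1043 Hz  (b) Q = 35.6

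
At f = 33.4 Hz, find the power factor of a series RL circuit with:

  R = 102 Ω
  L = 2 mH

Step 1 — Angular frequency: ω = 2π·f = 2π·33.4 = 209.9 rad/s.
Step 2 — Component impedances:
  R: Z = R = 102 Ω
  L: Z = jωL = j·209.9·0.002 = 0 + j0.4197 Ω
Step 3 — Series combination: Z_total = R + L = 102 + j0.4197 Ω = 102∠0.2° Ω.
Step 4 — Power factor: PF = cos(φ) = Re(Z)/|Z| = 102/102 = 1.
Step 5 — Type: Im(Z) = 0.4197 ⇒ lagging (phase φ = 0.2°).

PF = 1 (lagging, φ = 0.2°)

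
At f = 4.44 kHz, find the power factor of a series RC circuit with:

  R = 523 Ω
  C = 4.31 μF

Step 1 — Angular frequency: ω = 2π·f = 2π·4440 = 2.79e+04 rad/s.
Step 2 — Component impedances:
  R: Z = R = 523 Ω
  C: Z = 1/(jωC) = -j/(ω·C) = 0 - j8.317 Ω
Step 3 — Series combination: Z_total = R + C = 523 - j8.317 Ω = 523.1∠-0.9° Ω.
Step 4 — Power factor: PF = cos(φ) = Re(Z)/|Z| = 523/523.07 = 0.9999.
Step 5 — Type: Im(Z) = -8.317 ⇒ leading (phase φ = -0.9°).

PF = 0.9999 (leading, φ = -0.9°)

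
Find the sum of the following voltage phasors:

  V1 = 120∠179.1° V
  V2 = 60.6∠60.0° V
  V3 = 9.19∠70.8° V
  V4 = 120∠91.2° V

Step 1 — Convert each phasor to rectangular form:
  V1 = 120·(cos(179.1°) + j·sin(179.1°)) = -120 + j1.885 V
  V2 = 60.6·(cos(60.0°) + j·sin(60.0°)) = 30.3 + j52.48 V
  V3 = 9.19·(cos(70.8°) + j·sin(70.8°)) = 3.022 + j8.679 V
  V4 = 120·(cos(91.2°) + j·sin(91.2°)) = -2.513 + j120 V
Step 2 — Sum components: V_total = -89.18 + j183 V.
Step 3 — Convert to polar: |V_total| = 203.6 V, ∠V_total = 116.0°.

V_total = 203.6∠116.0° V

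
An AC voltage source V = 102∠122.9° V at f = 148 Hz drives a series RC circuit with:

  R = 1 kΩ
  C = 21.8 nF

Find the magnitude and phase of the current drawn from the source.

Step 1 — Angular frequency: ω = 2π·f = 2π·148 = 929.9 rad/s.
Step 2 — Component impedances:
  R: Z = R = 1000 Ω
  C: Z = 1/(jωC) = -j/(ω·C) = 0 - j4.933e+04 Ω
Step 3 — Series combination: Z_total = R + C = 1000 - j4.933e+04 Ω = 4.934e+04∠-88.8° Ω.
Step 4 — Source phasor: V = 102∠122.9° V = -55.4 + j85.64 V.
Step 5 — Ohm's law: I = V / Z_total = (-55.4 + j85.64) / (1000 - j4.933e+04) = -0.001758 - j0.001088 A.
Step 6 — Convert to polar: |I| = 0.002067 A, ∠I = -148.3°.

I = 0.002067∠-148.3° A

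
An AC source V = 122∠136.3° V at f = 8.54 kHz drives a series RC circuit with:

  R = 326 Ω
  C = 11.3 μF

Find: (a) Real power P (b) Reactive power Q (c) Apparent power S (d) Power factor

Step 1 — Angular frequency: ω = 2π·f = 2π·8540 = 5.366e+04 rad/s.
Step 2 — Component impedances:
  R: Z = R = 326 Ω
  C: Z = 1/(jωC) = -j/(ω·C) = 0 - j1.649 Ω
Step 3 — Series combination: Z_total = R + C = 326 - j1.649 Ω = 326∠-0.3° Ω.
Step 4 — Source phasor: V = 122∠136.3° V = -88.2 + j84.29 V.
Step 5 — Current: I = V / Z = -0.2719 + j0.2572 A = 0.3742∠136.6° A.
Step 6 — Complex power: S = V·I* = 45.66 - j0.231 VA.
Step 7 — Real power: P = Re(S) = 45.66 W.
Step 8 — Reactive power: Q = Im(S) = -0.231 VAR.
Step 9 — Apparent power: |S| = 45.66 VA.
Step 10 — Power factor: PF = P/|S| = 1 (leading).

(a) P = 45.66 W  (b) Q = -0.231 VAR  (c) S = 45.66 VA  (d) PF = 1 (leading)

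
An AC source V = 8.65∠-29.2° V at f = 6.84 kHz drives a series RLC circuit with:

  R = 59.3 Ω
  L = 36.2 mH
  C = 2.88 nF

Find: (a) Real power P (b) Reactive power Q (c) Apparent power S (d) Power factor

Step 1 — Angular frequency: ω = 2π·f = 2π·6840 = 4.298e+04 rad/s.
Step 2 — Component impedances:
  R: Z = R = 59.3 Ω
  L: Z = jωL = j·4.298e+04·0.0362 = 0 + j1556 Ω
  C: Z = 1/(jωC) = -j/(ω·C) = 0 - j8079 Ω
Step 3 — Series combination: Z_total = R + L + C = 59.3 - j6523 Ω = 6524∠-89.5° Ω.
Step 4 — Source phasor: V = 8.65∠-29.2° V = 7.551 - j4.22 V.
Step 5 — Current: I = V / Z = 0.0006574 + j0.001151 A = 0.001326∠60.3° A.
Step 6 — Complex power: S = V·I* = 0.0001043 - j0.01147 VA.
Step 7 — Real power: P = Re(S) = 0.0001043 W.
Step 8 — Reactive power: Q = Im(S) = -0.01147 VAR.
Step 9 — Apparent power: |S| = 0.01147 VA.
Step 10 — Power factor: PF = P/|S| = 0.00909 (leading).

(a) P = 0.0001043 W  (b) Q = -0.01147 VAR  (c) S = 0.01147 VA  (d) PF = 0.00909 (leading)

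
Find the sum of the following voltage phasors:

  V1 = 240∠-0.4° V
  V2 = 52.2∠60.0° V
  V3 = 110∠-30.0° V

Step 1 — Convert each phasor to rectangular form:
  V1 = 240·(cos(-0.4°) + j·sin(-0.4°)) = 240 - j1.676 V
  V2 = 52.2·(cos(60.0°) + j·sin(60.0°)) = 26.1 + j45.21 V
  V3 = 110·(cos(-30.0°) + j·sin(-30.0°)) = 95.26 - j55 V
Step 2 — Sum components: V_total = 361.4 - j11.47 V.
Step 3 — Convert to polar: |V_total| = 361.5 V, ∠V_total = -1.8°.

V_total = 361.5∠-1.8° V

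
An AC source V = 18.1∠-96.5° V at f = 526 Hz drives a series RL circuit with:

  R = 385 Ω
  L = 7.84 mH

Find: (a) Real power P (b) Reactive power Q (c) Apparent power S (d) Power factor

Step 1 — Angular frequency: ω = 2π·f = 2π·526 = 3305 rad/s.
Step 2 — Component impedances:
  R: Z = R = 385 Ω
  L: Z = jωL = j·3305·0.00784 = 0 + j25.91 Ω
Step 3 — Series combination: Z_total = R + L = 385 + j25.91 Ω = 385.9∠3.9° Ω.
Step 4 — Source phasor: V = 18.1∠-96.5° V = -2.049 - j17.98 V.
Step 5 — Current: I = V / Z = -0.008428 - j0.04614 A = 0.04691∠-100.4° A.
Step 6 — Complex power: S = V·I* = 0.8471 + j0.05701 VA.
Step 7 — Real power: P = Re(S) = 0.8471 W.
Step 8 — Reactive power: Q = Im(S) = 0.05701 VAR.
Step 9 — Apparent power: |S| = 0.849 VA.
Step 10 — Power factor: PF = P/|S| = 0.9977 (lagging).

(a) P = 0.8471 W  (b) Q = 0.05701 VAR  (c) S = 0.849 VA  (d) PF = 0.9977 (lagging)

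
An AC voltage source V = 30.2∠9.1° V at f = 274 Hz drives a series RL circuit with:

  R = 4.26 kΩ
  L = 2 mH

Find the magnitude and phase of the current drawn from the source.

Step 1 — Angular frequency: ω = 2π·f = 2π·274 = 1722 rad/s.
Step 2 — Component impedances:
  R: Z = R = 4260 Ω
  L: Z = jωL = j·1722·0.002 = 0 + j3.443 Ω
Step 3 — Series combination: Z_total = R + L = 4260 + j3.443 Ω = 4260∠0.0° Ω.
Step 4 — Source phasor: V = 30.2∠9.1° V = 29.82 + j4.776 V.
Step 5 — Ohm's law: I = V / Z_total = (29.82 + j4.776) / (4260 + j3.443) = 0.007001 + j0.001116 A.
Step 6 — Convert to polar: |I| = 0.007089 A, ∠I = 9.1°.

I = 0.007089∠9.1° A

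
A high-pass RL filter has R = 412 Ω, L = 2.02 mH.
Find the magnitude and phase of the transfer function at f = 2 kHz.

Step 1 — Angular frequency: ω = 2π·2000 = 1.257e+04 rad/s.
Step 2 — Transfer function: H(jω) = jωL/(R + jωL).
Step 3 — Numerator jωL = j·25.38; denominator R + jωL = 412 + j25.38.
Step 4 — H = 0.003782 + j0.06138.
Step 5 — Magnitude: |H| = 0.0615 (-24.2 dB); phase: φ = 86.5°.

|H| = 0.0615 (-24.2 dB), φ = 86.5°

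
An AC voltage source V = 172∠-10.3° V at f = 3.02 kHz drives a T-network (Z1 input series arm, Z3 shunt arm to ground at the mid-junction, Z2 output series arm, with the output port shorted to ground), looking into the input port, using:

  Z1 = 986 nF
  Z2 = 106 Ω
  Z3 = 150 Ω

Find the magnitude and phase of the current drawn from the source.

Step 1 — Angular frequency: ω = 2π·f = 2π·3020 = 1.898e+04 rad/s.
Step 2 — Component impedances:
  Z1: Z = 1/(jωC) = -j/(ω·C) = 0 - j53.45 Ω
  Z2: Z = R = 106 Ω
  Z3: Z = R = 150 Ω
Step 3 — With the output port shorted to ground, the output series arm Z2 runs from the junction to ground; the shunt arm Z3 also runs from the junction to ground. They appear in parallel: Z3 || Z2 = 62.11 Ω.
Step 4 — Series with input arm Z1: Z_in = Z1 + (Z3 || Z2) = 62.11 - j53.45 Ω = 81.94∠-40.7° Ω.
Step 5 — Source phasor: V = 172∠-10.3° V = 169.2 - j30.75 V.
Step 6 — Ohm's law: I = V / Z_total = (169.2 - j30.75) / (62.11 - j53.45) = 1.81 + j1.063 A.
Step 7 — Convert to polar: |I| = 2.099 A, ∠I = 30.4°.

I = 2.099∠30.4° A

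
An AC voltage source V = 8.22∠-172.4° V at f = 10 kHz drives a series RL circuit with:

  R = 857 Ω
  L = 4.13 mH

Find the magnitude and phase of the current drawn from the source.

Step 1 — Angular frequency: ω = 2π·f = 2π·1e+04 = 6.283e+04 rad/s.
Step 2 — Component impedances:
  R: Z = R = 857 Ω
  L: Z = jωL = j·6.283e+04·0.00413 = 0 + j259.5 Ω
Step 3 — Series combination: Z_total = R + L = 857 + j259.5 Ω = 895.4∠16.8° Ω.
Step 4 — Source phasor: V = 8.22∠-172.4° V = -8.148 - j1.087 V.
Step 5 — Ohm's law: I = V / Z_total = (-8.148 - j1.087) / (857 + j259.5) = -0.009061 + j0.001475 A.
Step 6 — Convert to polar: |I| = 0.00918 A, ∠I = 170.8°.

I = 0.00918∠170.8° A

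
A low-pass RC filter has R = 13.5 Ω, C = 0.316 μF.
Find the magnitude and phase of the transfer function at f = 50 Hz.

Step 1 — Angular frequency: ω = 2π·50 = 314.2 rad/s.
Step 2 — Transfer function: H(jω) = 1/(1 + jωRC).
Step 3 — Denominator: 1 + jωRC = 1 + j·314.2·13.5·3.16e-07 = 1 + j0.00134.
Step 4 — H = 1 - j0.00134.
Step 5 — Magnitude: |H| = 1 (-0.0 dB); phase: φ = -0.1°.

|H| = 1 (-0.0 dB), φ = -0.1°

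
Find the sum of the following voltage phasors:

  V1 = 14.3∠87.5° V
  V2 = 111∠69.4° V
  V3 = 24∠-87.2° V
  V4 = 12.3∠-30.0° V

Step 1 — Convert each phasor to rectangular form:
  V1 = 14.3·(cos(87.5°) + j·sin(87.5°)) = 0.6238 + j14.29 V
  V2 = 111·(cos(69.4°) + j·sin(69.4°)) = 39.05 + j103.9 V
  V3 = 24·(cos(-87.2°) + j·sin(-87.2°)) = 1.172 - j23.97 V
  V4 = 12.3·(cos(-30.0°) + j·sin(-30.0°)) = 10.65 - j6.15 V
Step 2 — Sum components: V_total = 51.5 + j88.07 V.
Step 3 — Convert to polar: |V_total| = 102 V, ∠V_total = 59.7°.

V_total = 102∠59.7° V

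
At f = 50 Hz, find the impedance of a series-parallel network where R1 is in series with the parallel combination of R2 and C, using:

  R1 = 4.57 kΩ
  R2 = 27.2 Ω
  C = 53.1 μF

Step 1 — Angular frequency: ω = 2π·f = 2π·50 = 314.2 rad/s.
Step 2 — Component impedances:
  R1: Z = R = 4570 Ω
  R2: Z = R = 27.2 Ω
  C: Z = 1/(jωC) = -j/(ω·C) = 0 - j59.95 Ω
Step 3 — Parallel branch: R2 || C = 1/(1/R2 + 1/C) = 22.56 - j10.23 Ω.
Step 4 — Series with R1: Z_total = R1 + (R2 || C) = 4593 - j10.23 Ω = 4593∠-0.1° Ω.

Z = 4593 - j10.23 Ω = 4593∠-0.1° Ω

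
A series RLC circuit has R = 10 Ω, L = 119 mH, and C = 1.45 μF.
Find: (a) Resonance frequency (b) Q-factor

Step 1 — Resonance condition Im(Z)=0 gives ω₀ = 1/√(LC).
Step 2 — ω₀ = 1/√(0.119·1.45e-06) = 2407 rad/s.
Step 3 — f₀ = ω₀/(2π) = 383.1 Hz.
Step 4 — Series Q: Q = ω₀L/R = 2407·0.119/10 = 28.65.

(a) f₀ = 383.1 Hz  (b) Q = 28.65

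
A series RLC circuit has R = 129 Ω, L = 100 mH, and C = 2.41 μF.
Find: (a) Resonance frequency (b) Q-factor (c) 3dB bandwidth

Step 1 — Resonance condition Im(Z)=0 gives ω₀ = 1/√(LC).
Step 2 — ω₀ = 1/√(0.1·2.41e-06) = 2037 rad/s.
Step 3 — f₀ = ω₀/(2π) = 324.2 Hz.
Step 4 — Series Q: Q = ω₀L/R = 2037·0.1/129 = 1.579.
Step 5 — 3dB bandwidth: Δω = ω₀/Q = 1290 rad/s; BW = Δω/(2π) = 205.3 Hz.

(a) f₀ = 324.2 Hz  (b) Q = 1.579  (c) BW = 205.3 Hz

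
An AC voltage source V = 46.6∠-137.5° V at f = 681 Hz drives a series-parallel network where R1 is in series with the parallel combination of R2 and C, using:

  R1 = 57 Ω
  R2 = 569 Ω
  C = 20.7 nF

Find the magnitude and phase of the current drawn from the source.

Step 1 — Angular frequency: ω = 2π·f = 2π·681 = 4279 rad/s.
Step 2 — Component impedances:
  R1: Z = R = 57 Ω
  R2: Z = R = 569 Ω
  C: Z = 1/(jωC) = -j/(ω·C) = 0 - j1.129e+04 Ω
Step 3 — Parallel branch: R2 || C = 1/(1/R2 + 1/C) = 567.6 - j28.6 Ω.
Step 4 — Series with R1: Z_total = R1 + (R2 || C) = 624.6 - j28.6 Ω = 625.2∠-2.6° Ω.
Step 5 — Source phasor: V = 46.6∠-137.5° V = -34.36 - j31.48 V.
Step 6 — Ohm's law: I = V / Z_total = (-34.36 - j31.48) / (624.6 - j28.6) = -0.05259 - j0.05282 A.
Step 7 — Convert to polar: |I| = 0.07453 A, ∠I = -134.9°.

I = 0.07453∠-134.9° A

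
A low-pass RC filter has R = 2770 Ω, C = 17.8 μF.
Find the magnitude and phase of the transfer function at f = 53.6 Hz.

Step 1 — Angular frequency: ω = 2π·53.6 = 336.8 rad/s.
Step 2 — Transfer function: H(jω) = 1/(1 + jωRC).
Step 3 — Denominator: 1 + jωRC = 1 + j·336.8·2770·1.78e-05 = 1 + j16.61.
Step 4 — H = 0.003614 - j0.06.
Step 5 — Magnitude: |H| = 0.06011 (-24.4 dB); phase: φ = -86.6°.

|H| = 0.06011 (-24.4 dB), φ = -86.6°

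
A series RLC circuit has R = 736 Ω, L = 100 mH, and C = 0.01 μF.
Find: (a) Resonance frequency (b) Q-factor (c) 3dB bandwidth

Step 1 — Resonance condition Im(Z)=0 gives ω₀ = 1/√(LC).
Step 2 — ω₀ = 1/√(0.1·1e-08) = 3.162e+04 rad/s.
Step 3 — f₀ = ω₀/(2π) = 5033 Hz.
Step 4 — Series Q: Q = ω₀L/R = 3.162e+04·0.1/736 = 4.297.
Step 5 — 3dB bandwidth: Δω = ω₀/Q = 7360 rad/s; BW = Δω/(2π) = 1171 Hz.

(a) f₀ = 5033 Hz  (b) Q = 4.297  (c) BW = 1171 Hz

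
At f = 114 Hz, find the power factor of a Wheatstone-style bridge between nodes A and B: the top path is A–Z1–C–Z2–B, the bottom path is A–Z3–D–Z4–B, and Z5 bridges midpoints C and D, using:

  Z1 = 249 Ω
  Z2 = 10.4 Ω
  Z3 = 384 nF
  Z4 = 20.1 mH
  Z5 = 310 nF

Step 1 — Angular frequency: ω = 2π·f = 2π·114 = 716.3 rad/s.
Step 2 — Component impedances:
  Z1: Z = R = 249 Ω
  Z2: Z = R = 10.4 Ω
  Z3: Z = 1/(jωC) = -j/(ω·C) = 0 - j3636 Ω
  Z4: Z = jωL = j·716.3·0.0201 = 0 + j14.4 Ω
  Z5: Z = 1/(jωC) = -j/(ω·C) = 0 - j4504 Ω
Step 3 — Bridge requires nodal analysis (the Z5 bridge couples midpoints C and D, so the two paths cannot be reduced to a simple series/parallel combination). Setting node B to ground and injecting 1 A at node A, the 3-node admittance system at A, C, D solves to V_A = Z_AB = 258.1 - j18.52 Ω = 258.7∠-4.1° Ω.
Step 4 — Power factor: PF = cos(φ) = Re(Z)/|Z| = 258.07/258.73 = 0.9974.
Step 5 — Type: Im(Z) = -18.52 ⇒ leading (phase φ = -4.1°).

PF = 0.9974 (leading, φ = -4.1°)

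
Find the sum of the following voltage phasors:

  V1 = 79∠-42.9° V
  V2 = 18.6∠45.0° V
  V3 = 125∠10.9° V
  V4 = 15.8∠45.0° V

Step 1 — Convert each phasor to rectangular form:
  V1 = 79·(cos(-42.9°) + j·sin(-42.9°)) = 57.87 - j53.78 V
  V2 = 18.6·(cos(45.0°) + j·sin(45.0°)) = 13.15 + j13.15 V
  V3 = 125·(cos(10.9°) + j·sin(10.9°)) = 122.7 + j23.64 V
  V4 = 15.8·(cos(45.0°) + j·sin(45.0°)) = 11.17 + j11.17 V
Step 2 — Sum components: V_total = 204.9 - j5.816 V.
Step 3 — Convert to polar: |V_total| = 205 V, ∠V_total = -1.6°.

V_total = 205∠-1.6° V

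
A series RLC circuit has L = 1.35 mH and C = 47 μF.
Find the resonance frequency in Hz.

Step 1 — Resonance condition Im(Z)=0 gives ω₀ = 1/√(LC).
Step 2 — ω₀ = 1/√(0.00135·4.7e-05) = 3970 rad/s.
Step 3 — f₀ = ω₀/(2π) = 631.8 Hz.

f₀ = 631.8 Hz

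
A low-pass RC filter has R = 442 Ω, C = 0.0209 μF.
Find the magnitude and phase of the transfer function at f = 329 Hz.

Step 1 — Angular frequency: ω = 2π·329 = 2067 rad/s.
Step 2 — Transfer function: H(jω) = 1/(1 + jωRC).
Step 3 — Denominator: 1 + jωRC = 1 + j·2067·442·2.09e-08 = 1 + j0.0191.
Step 4 — H = 0.9996 - j0.01909.
Step 5 — Magnitude: |H| = 0.9998 (-0.0 dB); phase: φ = -1.1°.

|H| = 0.9998 (-0.0 dB), φ = -1.1°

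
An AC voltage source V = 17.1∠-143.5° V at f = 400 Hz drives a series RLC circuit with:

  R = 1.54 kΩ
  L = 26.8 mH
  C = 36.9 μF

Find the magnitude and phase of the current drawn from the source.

Step 1 — Angular frequency: ω = 2π·f = 2π·400 = 2513 rad/s.
Step 2 — Component impedances:
  R: Z = R = 1540 Ω
  L: Z = jωL = j·2513·0.0268 = 0 + j67.36 Ω
  C: Z = 1/(jωC) = -j/(ω·C) = 0 - j10.78 Ω
Step 3 — Series combination: Z_total = R + L + C = 1540 + j56.57 Ω = 1541∠2.1° Ω.
Step 4 — Source phasor: V = 17.1∠-143.5° V = -13.75 - j10.17 V.
Step 5 — Ohm's law: I = V / Z_total = (-13.75 - j10.17) / (1540 + j56.57) = -0.009156 - j0.006268 A.
Step 6 — Convert to polar: |I| = 0.0111 A, ∠I = -145.6°.

I = 0.0111∠-145.6° A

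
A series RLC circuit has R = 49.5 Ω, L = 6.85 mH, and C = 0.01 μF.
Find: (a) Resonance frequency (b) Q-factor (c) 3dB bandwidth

Step 1 — Resonance: ω₀ = 1/√(LC) = 1/√(0.00685·1e-08) = 1.208e+05 rad/s.
Step 2 — f₀ = ω₀/(2π) = 1.923e+04 Hz.
Step 3 — Series Q: Q = ω₀L/R = 1.208e+05·0.00685/49.5 = 16.72.
Step 4 — Bandwidth: Δω = ω₀/Q = 7226 rad/s; BW = Δω/(2π) = 1150 Hz.

(a) f₀ = 1.923e+04 Hz  (b) Q = 16.72  (c) BW = 1150 Hz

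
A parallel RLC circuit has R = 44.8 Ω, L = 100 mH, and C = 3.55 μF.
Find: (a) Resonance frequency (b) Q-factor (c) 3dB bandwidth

Step 1 — Resonance: ω₀ = 1/√(LC) = 1/√(0.1·3.55e-06) = 1678 rad/s.
Step 2 — f₀ = ω₀/(2π) = 267.1 Hz.
Step 3 — Parallel Q: Q = R/(ω₀L) = 44.8/(1678·0.1) = 0.2669.
Step 4 — Bandwidth: Δω = ω₀/Q = 6288 rad/s; BW = Δω/(2π) = 1001 Hz.

(a) f₀ = 267.1 Hz  (b) Q = 0.2669  (c) BW = 1001 Hz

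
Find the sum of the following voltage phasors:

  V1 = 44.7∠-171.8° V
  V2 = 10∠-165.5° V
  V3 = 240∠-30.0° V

Step 1 — Convert each phasor to rectangular form:
  V1 = 44.7·(cos(-171.8°) + j·sin(-171.8°)) = -44.24 - j6.376 V
  V2 = 10·(cos(-165.5°) + j·sin(-165.5°)) = -9.681 - j2.504 V
  V3 = 240·(cos(-30.0°) + j·sin(-30.0°)) = 207.8 - j120 V
Step 2 — Sum components: V_total = 153.9 - j128.9 V.
Step 3 — Convert to polar: |V_total| = 200.8 V, ∠V_total = -39.9°.

V_total = 200.8∠-39.9° V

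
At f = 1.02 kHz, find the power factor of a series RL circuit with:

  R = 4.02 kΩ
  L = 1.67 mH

Step 1 — Angular frequency: ω = 2π·f = 2π·1020 = 6409 rad/s.
Step 2 — Component impedances:
  R: Z = R = 4020 Ω
  L: Z = jωL = j·6409·0.00167 = 0 + j10.7 Ω
Step 3 — Series combination: Z_total = R + L = 4020 + j10.7 Ω = 4020∠0.2° Ω.
Step 4 — Power factor: PF = cos(φ) = Re(Z)/|Z| = 4020/4020 = 1.
Step 5 — Type: Im(Z) = 10.7 ⇒ lagging (phase φ = 0.2°).

PF = 1 (lagging, φ = 0.2°)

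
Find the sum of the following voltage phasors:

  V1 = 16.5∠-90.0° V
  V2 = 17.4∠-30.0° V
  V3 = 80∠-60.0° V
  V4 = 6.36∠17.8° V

Step 1 — Convert each phasor to rectangular form:
  V1 = 16.5·(cos(-90.0°) + j·sin(-90.0°)) = 0 - j16.5 V
  V2 = 17.4·(cos(-30.0°) + j·sin(-30.0°)) = 15.07 - j8.7 V
  V3 = 80·(cos(-60.0°) + j·sin(-60.0°)) = 40 - j69.28 V
  V4 = 6.36·(cos(17.8°) + j·sin(17.8°)) = 6.056 + j1.944 V
Step 2 — Sum components: V_total = 61.12 - j92.54 V.
Step 3 — Convert to polar: |V_total| = 110.9 V, ∠V_total = -56.6°.

V_total = 110.9∠-56.6° V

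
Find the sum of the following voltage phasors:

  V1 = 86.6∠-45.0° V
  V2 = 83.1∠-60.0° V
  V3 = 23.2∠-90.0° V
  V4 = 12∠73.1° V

Step 1 — Convert each phasor to rectangular form:
  V1 = 86.6·(cos(-45.0°) + j·sin(-45.0°)) = 61.24 - j61.24 V
  V2 = 83.1·(cos(-60.0°) + j·sin(-60.0°)) = 41.55 - j71.97 V
  V3 = 23.2·(cos(-90.0°) + j·sin(-90.0°)) = 0 - j23.2 V
  V4 = 12·(cos(73.1°) + j·sin(73.1°)) = 3.488 + j11.48 V
Step 2 — Sum components: V_total = 106.3 - j144.9 V.
Step 3 — Convert to polar: |V_total| = 179.7 V, ∠V_total = -53.7°.

V_total = 179.7∠-53.7° V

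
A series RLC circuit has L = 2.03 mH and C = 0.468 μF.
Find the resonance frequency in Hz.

Step 1 — Resonance condition Im(Z)=0 gives ω₀ = 1/√(LC).
Step 2 — ω₀ = 1/√(0.00203·4.68e-07) = 3.244e+04 rad/s.
Step 3 — f₀ = ω₀/(2π) = 5164 Hz.

f₀ = 5164 Hz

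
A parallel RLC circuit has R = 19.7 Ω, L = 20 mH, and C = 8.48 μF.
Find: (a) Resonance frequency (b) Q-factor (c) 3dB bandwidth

Step 1 — Resonance: ω₀ = 1/√(LC) = 1/√(0.02·8.48e-06) = 2428 rad/s.
Step 2 — f₀ = ω₀/(2π) = 386.5 Hz.
Step 3 — Parallel Q: Q = R/(ω₀L) = 19.7/(2428·0.02) = 0.4056.
Step 4 — Bandwidth: Δω = ω₀/Q = 5986 rad/s; BW = Δω/(2π) = 952.7 Hz.

(a) f₀ = 386.5 Hz  (b) Q = 0.4056  (c) BW = 952.7 Hz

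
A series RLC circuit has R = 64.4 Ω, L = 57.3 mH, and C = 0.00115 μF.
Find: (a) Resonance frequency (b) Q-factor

Step 1 — Resonance condition Im(Z)=0 gives ω₀ = 1/√(LC).
Step 2 — ω₀ = 1/√(0.0573·1.15e-09) = 1.232e+05 rad/s.
Step 3 — f₀ = ω₀/(2π) = 1.961e+04 Hz.
Step 4 — Series Q: Q = ω₀L/R = 1.232e+05·0.0573/64.4 = 109.6.

(a) f₀ = 1.961e+04 Hz  (b) Q = 109.6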